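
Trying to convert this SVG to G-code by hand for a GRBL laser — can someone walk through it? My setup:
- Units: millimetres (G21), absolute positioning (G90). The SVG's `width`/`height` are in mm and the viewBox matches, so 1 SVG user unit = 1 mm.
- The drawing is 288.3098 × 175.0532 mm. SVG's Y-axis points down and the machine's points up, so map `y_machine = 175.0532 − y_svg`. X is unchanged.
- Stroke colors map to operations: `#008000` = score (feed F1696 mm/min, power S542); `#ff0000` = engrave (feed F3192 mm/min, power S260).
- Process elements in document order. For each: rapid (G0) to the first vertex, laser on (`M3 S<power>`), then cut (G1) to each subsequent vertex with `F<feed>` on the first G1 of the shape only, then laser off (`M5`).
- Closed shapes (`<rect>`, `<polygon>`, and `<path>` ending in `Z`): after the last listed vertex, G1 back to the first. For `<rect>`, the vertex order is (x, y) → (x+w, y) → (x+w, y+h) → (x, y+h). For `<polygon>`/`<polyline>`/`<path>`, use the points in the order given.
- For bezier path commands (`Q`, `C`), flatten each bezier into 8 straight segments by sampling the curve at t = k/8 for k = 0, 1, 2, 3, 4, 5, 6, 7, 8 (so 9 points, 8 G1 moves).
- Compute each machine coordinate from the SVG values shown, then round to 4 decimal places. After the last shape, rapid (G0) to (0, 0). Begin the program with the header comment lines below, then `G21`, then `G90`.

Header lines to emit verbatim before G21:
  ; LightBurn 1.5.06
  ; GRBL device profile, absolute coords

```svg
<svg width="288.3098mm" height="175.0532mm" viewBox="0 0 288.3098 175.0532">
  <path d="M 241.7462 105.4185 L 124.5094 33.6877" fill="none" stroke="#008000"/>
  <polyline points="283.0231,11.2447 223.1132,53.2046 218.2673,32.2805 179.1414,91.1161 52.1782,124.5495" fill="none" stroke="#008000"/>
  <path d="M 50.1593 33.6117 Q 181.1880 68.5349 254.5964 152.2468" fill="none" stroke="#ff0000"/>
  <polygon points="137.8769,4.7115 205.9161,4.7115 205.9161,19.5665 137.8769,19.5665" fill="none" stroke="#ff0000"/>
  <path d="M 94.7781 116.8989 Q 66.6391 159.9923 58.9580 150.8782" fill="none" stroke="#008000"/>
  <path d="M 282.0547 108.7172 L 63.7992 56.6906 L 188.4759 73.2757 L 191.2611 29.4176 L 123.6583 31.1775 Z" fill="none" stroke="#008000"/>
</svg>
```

; LightBurn 1.5.06
; GRBL device profile, absolute coords
G21
G90
G0 X241.7462 Y69.6347
M3 S542
G1 X124.5094 Y141.3655 F1696
M5
G0 X283.0231 Y163.8085
M3 S542
G1 X223.1132 Y121.8486 F1696
G1 X218.2673 Y142.7727
G1 X179.1414 Y83.9371
G1 X52.1782 Y50.5037
M5
G0 X50.1593 Y141.4415
M3 S260
G1 X82.0162 Y131.9484 F3192
G1 X112.0724 Y120.9306
G1 X140.3280 Y108.3882
G1 X166.7829 Y94.3211
G1 X191.4372 Y78.7294
G1 X214.2909 Y61.6131
G1 X235.3440 Y42.9721
G1 X254.5964 Y22.8064
M5
G0 X137.8769 Y170.3417
M3 S260
G1 X205.9161 Y170.3417 F3192
G1 X205.9161 Y155.4867
G1 X137.8769 Y155.4867
G1 X137.8769 Y170.3417
M5
G0 X94.7781 Y58.1543
M3 S542
G1 X88.0630 Y48.1967 F1696
G1 X81.9872 Y39.8706
G1 X76.5507 Y33.1759
G1 X71.7536 Y28.1128
G1 X67.5957 Y24.6811
G1 X64.0772 Y22.8809
G1 X61.1979 Y22.7122
G1 X58.9580 Y24.1750
M5
G0 X282.0547 Y66.3360
M3 S542
G1 X63.7992 Y118.3626 F1696
G1 X188.4759 Y101.7775
G1 X191.2611 Y145.6356
G1 X123.6583 Y143.8757
G1 X282.0547 Y66.3360
M5
G0 X0.0000 Y0.0000

1 u = 1 mm; y_m = 175.0532 − y.

[1] `<path>` line segment, #008000→score S542 F1696: (241.7462,69.6347) → (124.5094,141.3655)

[2] `<polyline>` open polyline, #008000→score S542 F1696: (283.0231,163.8085) → (223.1132,121.8486) → (218.2673,142.7727) → (179.1414,83.9371) → (52.1782,50.5037)

[3] `<path>` quadratic bezier, #ff0000→engrave S260 F3192: (50.1593,141.4415) → (82.0162,131.9484) → (112.0724,120.9306) → (140.3280,108.3882) → (166.7829,94.3211) → (191.4372,78.7294) → (214.2909,61.6131) → (235.3440,42.9721) → (254.5964,22.8064)

[4] `<polygon>` rectangle, #ff0000→engrave S260 F3192: (137.8769,170.3417) → (205.9161,170.3417) → (205.9161,155.4867) → (137.8769,155.4867) → (137.8769,170.3417) (closed)

[5] `<path>` quadratic bezier, #008000→score S542 F1696: (94.7781,58.1543) → (88.0630,48.1967) → (81.9872,39.8706) → (76.5507,33.1759) → (71.7536,28.1128) → (67.5957,24.6811) → (64.0772,22.8809) → (61.1979,22.7122) → (58.9580,24.1750)

[6] `<path>` closed polygon, #008000→score S542 F1696: (282.0547,66.3360) → (63.7992,118.3626) → (188.4759,101.7775) → (191.2611,145.6356) → (123.6583,143.8757) → (282.0547,66.3360) (closed)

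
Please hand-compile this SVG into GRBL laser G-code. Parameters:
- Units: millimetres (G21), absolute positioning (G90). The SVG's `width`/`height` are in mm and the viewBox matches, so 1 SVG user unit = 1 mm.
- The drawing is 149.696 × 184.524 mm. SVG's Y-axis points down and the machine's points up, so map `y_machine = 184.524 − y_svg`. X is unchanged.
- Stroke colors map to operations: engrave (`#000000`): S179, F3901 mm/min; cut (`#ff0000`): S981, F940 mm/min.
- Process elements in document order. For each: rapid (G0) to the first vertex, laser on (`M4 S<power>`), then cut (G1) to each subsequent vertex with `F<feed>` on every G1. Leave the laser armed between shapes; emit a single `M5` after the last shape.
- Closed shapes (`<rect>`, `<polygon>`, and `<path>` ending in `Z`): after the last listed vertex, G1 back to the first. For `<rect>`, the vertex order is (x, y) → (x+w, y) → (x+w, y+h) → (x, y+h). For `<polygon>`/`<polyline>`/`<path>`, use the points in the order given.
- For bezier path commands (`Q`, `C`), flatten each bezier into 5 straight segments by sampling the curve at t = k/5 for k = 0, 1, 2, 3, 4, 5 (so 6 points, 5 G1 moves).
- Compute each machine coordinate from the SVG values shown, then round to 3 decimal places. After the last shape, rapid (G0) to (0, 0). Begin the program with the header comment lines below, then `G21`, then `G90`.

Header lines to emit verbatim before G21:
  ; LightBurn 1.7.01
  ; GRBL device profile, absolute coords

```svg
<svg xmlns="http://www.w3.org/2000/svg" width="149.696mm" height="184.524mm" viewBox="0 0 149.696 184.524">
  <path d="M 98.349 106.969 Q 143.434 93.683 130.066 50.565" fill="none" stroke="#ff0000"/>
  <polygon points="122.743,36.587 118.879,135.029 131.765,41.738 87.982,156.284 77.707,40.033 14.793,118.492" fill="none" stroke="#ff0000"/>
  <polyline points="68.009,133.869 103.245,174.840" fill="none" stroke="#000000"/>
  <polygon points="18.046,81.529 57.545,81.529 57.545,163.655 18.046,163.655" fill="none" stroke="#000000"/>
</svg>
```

Since the viewBox matches the mm dimensions, user units are millimetres directly. The only transform is the Y-flip y_m = 184.524 − y_svg.

Shape 1 is a quadratic bezier drawn with `<path>`. Its stroke #ff0000 means cut at S981, F940. After flipping Y the toolpath is (98.349,77.555) → (114.045,84.063) → (125.065,92.957) → (131.408,104.238) → (133.075,117.905) → (130.066,133.959).

Shape 2 is a closed polygon drawn with `<polygon>`. Its stroke #ff0000 means cut at S981, F940. After flipping Y the toolpath is (122.743,147.937) → (118.879,49.495) → (131.765,142.786) → (87.982,28.240) → (77.707,144.491) → (14.793,66.032) → (122.743,147.937), returning to the start.

Shape 3 is a line segment drawn with `<polyline>`. Its stroke #000000 means engrave at S179, F3901. After flipping Y the toolpath is (68.009,50.655) → (103.245,9.684).

Shape 4 is a rectangle drawn with `<polygon>`. Its stroke #000000 means engrave at S179, F3901. After flipping Y the toolpath is (18.046,102.995) → (57.545,102.995) → (57.545,20.869) → (18.046,20.869) → (18.046,102.995), returning to the start.

; LightBurn 1.7.01
; GRBL device profile, absolute coords
G21
G90
G0 X98.349 Y77.555
M4 S981
G1 X114.045 Y84.063 F940
G1 X125.065 Y92.957 F940
G1 X131.408 Y104.238 F940
G1 X133.075 Y117.905 F940
G1 X130.066 Y133.959 F940
G0 X122.743 Y147.937
M4 S981
G1 X118.879 Y49.495 F940
G1 X131.765 Y142.786 F940
G1 X87.982 Y28.240 F940
G1 X77.707 Y144.491 F940
G1 X14.793 Y66.032 F940
G1 X122.743 Y147.937 F940
G0 X68.009 Y50.655
M4 S179
G1 X103.245 Y9.684 F3901
G0 X18.046 Y102.995
M4 S179
G1 X57.545 Y102.995 F3901
G1 X57.545 Y20.869 F3901
G1 X18.046 Y20.869 F3901
G1 X18.046 Y102.995 F3901
M5
G0 X0.000 Y0.000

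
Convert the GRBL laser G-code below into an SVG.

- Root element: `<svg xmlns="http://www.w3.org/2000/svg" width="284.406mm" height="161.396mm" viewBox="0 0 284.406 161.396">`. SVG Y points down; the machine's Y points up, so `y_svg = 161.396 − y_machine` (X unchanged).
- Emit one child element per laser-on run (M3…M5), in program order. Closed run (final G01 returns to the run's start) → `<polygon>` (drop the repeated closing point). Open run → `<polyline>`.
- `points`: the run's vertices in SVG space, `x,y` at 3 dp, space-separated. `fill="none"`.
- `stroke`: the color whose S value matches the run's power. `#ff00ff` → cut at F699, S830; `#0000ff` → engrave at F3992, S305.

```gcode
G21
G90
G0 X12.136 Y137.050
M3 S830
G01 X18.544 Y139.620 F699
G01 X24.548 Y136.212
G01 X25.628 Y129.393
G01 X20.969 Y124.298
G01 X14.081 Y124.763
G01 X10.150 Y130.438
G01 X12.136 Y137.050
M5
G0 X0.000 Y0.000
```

<svg xmlns="http://www.w3.org/2000/svg" width="284.406mm" height="161.396mm" viewBox="0 0 284.406 161.396">
  <polygon points="12.136,24.346 18.544,21.776 24.548,25.184 25.628,32.003 20.969,37.098 14.081,36.633 10.150,30.958" fill="none" stroke="#ff00ff"/>
</svg>

Each laser-on run becomes one SVG element. Flip Y back into SVG space with y_svg = 161.396 − y_machine. Every run uses S830, so all elements get stroke `#ff00ff` (cut).

Run 1: The run returns to its start, so emit a `<polygon>` with points (Y-flipped): 12.136,24.346 18.544,21.776 24.548,25.184 25.628,32.003 20.969,37.098 14.081,36.633 10.150,30.958.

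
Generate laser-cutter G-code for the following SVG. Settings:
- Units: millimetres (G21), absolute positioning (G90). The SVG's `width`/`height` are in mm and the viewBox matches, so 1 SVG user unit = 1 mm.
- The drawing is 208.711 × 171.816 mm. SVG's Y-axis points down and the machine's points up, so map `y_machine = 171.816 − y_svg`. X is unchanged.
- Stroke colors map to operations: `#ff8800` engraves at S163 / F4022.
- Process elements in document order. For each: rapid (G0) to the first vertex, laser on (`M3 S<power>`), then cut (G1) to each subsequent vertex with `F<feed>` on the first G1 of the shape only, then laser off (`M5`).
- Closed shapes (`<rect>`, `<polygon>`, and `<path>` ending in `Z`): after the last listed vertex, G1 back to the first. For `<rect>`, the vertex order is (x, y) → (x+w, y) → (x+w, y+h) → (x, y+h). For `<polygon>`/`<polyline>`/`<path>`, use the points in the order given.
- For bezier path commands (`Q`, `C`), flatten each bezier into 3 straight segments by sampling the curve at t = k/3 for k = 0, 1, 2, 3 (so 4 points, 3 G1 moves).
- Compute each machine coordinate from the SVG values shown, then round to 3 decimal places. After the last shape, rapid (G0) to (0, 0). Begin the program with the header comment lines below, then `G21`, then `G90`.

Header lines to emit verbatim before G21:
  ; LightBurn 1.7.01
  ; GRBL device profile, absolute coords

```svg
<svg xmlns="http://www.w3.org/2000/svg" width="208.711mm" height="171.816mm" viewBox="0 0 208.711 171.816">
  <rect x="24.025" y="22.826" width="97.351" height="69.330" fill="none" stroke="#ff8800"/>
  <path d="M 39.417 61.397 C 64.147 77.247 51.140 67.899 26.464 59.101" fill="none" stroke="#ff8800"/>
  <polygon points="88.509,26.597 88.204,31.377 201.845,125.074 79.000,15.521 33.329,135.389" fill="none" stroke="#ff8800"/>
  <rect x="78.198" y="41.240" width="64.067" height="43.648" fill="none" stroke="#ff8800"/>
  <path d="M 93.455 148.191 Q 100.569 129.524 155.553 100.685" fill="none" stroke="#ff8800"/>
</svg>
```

; LightBurn 1.7.01
; GRBL device profile, absolute coords
G21
G90
G0 X24.025 Y148.990
M3 S163
G1 X121.376 Y148.990 F4022
G1 X121.376 Y79.660
G1 X24.025 Y79.660
G1 X24.025 Y148.990
M5
G0 X39.417 Y110.419
M3 S163
G1 X52.533 Y102.015 F4022
G1 X46.285 Y104.687
G1 X26.464 Y112.715
M5
G0 X88.509 Y145.219
M3 S163
G1 X88.204 Y140.439 F4022
G1 X201.845 Y46.742
G1 X79.000 Y156.295
G1 X33.329 Y36.427
G1 X88.509 Y145.219
M5
G0 X78.198 Y130.576
M3 S163
G1 X142.265 Y130.576 F4022
G1 X142.265 Y86.928
G1 X78.198 Y86.928
G1 X78.198 Y130.576
M5
G0 X93.455 Y23.625
M3 S163
G1 X103.517 Y37.200 F4022
G1 X124.216 Y53.035
G1 X155.553 Y71.131
M5
G0 X0.000 Y0.000

Since the viewBox matches the mm dimensions, user units are millimetres directly. The only transform is the Y-flip y_m = 171.816 − y_svg.

Shape 1 is a rectangle drawn with `<rect>`. Its stroke #ff8800 means engrave at S163, F4022. After flipping Y the toolpath is (24.025,148.990) → (121.376,148.990) → (121.376,79.660) → (24.025,79.660) → (24.025,148.990), returning to the start.

Shape 2 is a cubic bezier drawn with `<path>`. Its stroke #ff8800 means engrave at S163, F4022. After flipping Y the toolpath is (39.417,110.419) → (52.533,102.015) → (46.285,104.687) → (26.464,112.715).

Shape 3 is a closed polygon drawn with `<polygon>`. Its stroke #ff8800 means engrave at S163, F4022. After flipping Y the toolpath is (88.509,145.219) → (88.204,140.439) → (201.845,46.742) → (79.000,156.295) → (33.329,36.427) → (88.509,145.219), returning to the start.

Shape 4 is a rectangle drawn with `<rect>`. Its stroke #ff8800 means engrave at S163, F4022. After flipping Y the toolpath is (78.198,130.576) → (142.265,130.576) → (142.265,86.928) → (78.198,86.928) → (78.198,130.576), returning to the start.

Shape 5 is a quadratic bezier drawn with `<path>`. Its stroke #ff8800 means engrave at S163, F4022. After flipping Y the toolpath is (93.455,23.625) → (103.517,37.200) → (124.216,53.035) → (155.553,71.131).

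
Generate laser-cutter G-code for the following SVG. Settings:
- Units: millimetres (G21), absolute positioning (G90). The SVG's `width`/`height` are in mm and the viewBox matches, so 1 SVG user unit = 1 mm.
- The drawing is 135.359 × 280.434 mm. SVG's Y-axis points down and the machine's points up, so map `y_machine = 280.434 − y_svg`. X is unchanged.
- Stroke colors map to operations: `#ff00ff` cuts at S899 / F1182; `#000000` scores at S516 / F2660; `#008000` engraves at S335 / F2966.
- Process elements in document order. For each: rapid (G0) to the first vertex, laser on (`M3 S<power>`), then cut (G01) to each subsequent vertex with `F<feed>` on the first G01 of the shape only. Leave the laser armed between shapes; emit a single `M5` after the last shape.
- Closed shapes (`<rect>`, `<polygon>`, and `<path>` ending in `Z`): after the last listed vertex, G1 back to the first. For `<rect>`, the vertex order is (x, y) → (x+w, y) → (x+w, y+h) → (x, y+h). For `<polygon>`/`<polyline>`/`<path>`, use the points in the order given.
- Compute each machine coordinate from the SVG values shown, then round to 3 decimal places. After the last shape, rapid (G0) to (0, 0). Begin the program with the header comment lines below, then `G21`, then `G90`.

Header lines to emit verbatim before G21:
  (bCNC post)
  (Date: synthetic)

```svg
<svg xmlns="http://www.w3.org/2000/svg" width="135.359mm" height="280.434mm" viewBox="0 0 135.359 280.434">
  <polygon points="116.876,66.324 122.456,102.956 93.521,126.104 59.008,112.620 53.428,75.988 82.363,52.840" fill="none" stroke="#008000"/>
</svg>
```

(bCNC post)
(Date: synthetic)
G21
G90
G0 X116.876 Y214.110
M3 S335
G01 X122.456 Y177.478 F2966
G01 X93.521 Y154.330
G01 X59.008 Y167.814
G01 X53.428 Y204.446
G01 X82.363 Y227.594
G01 X116.876 Y214.110
M5
G0 X0.000 Y0.000

1 u = 1 mm; y_m = 280.434 − y.

[1] `<polygon>` regular polygon, #008000→engrave S335 F2966: (116.876,214.110) → (122.456,177.478) → (93.521,154.330) → (59.008,167.814) → (53.428,204.446) → (82.363,227.594) → (116.876,214.110) (closed)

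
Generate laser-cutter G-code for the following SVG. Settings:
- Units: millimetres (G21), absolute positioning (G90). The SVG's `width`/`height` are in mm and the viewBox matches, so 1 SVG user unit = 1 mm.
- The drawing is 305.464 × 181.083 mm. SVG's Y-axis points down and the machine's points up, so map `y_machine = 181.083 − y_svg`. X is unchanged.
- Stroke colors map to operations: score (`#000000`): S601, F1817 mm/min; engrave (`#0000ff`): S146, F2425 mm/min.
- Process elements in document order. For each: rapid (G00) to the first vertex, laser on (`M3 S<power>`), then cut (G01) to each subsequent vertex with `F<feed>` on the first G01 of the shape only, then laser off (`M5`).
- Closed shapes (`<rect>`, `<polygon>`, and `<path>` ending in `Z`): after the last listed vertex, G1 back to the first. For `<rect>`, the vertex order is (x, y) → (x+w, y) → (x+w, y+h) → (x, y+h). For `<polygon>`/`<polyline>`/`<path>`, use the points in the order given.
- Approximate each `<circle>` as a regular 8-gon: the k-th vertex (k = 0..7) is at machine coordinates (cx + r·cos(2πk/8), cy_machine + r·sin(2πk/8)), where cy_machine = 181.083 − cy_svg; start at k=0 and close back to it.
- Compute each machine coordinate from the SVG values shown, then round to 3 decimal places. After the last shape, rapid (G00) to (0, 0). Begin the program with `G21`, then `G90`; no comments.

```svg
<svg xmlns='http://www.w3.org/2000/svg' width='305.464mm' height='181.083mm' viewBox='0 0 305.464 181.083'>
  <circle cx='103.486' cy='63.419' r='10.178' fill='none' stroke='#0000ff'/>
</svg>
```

1 u = 1 mm; y_m = 181.083 − y.

[1] `<circle>` circle, #0000ff→engrave S146 F2425: (113.664,117.664) → (110.683,124.861) → (103.486,127.842) → (96.289,124.861) → (93.308,117.664) → (96.289,110.467) → (103.486,107.486) → (110.683,110.467) → (113.664,117.664) (closed)

G21
G90
G00 X113.664 Y117.664
M3 S146
G01 X110.683 Y124.861 F2425
G01 X103.486 Y127.842
G01 X96.289 Y124.861
G01 X93.308 Y117.664
G01 X96.289 Y110.467
G01 X103.486 Y107.486
G01 X110.683 Y110.467
G01 X113.664 Y117.664
M5
G00 X0.000 Y0.000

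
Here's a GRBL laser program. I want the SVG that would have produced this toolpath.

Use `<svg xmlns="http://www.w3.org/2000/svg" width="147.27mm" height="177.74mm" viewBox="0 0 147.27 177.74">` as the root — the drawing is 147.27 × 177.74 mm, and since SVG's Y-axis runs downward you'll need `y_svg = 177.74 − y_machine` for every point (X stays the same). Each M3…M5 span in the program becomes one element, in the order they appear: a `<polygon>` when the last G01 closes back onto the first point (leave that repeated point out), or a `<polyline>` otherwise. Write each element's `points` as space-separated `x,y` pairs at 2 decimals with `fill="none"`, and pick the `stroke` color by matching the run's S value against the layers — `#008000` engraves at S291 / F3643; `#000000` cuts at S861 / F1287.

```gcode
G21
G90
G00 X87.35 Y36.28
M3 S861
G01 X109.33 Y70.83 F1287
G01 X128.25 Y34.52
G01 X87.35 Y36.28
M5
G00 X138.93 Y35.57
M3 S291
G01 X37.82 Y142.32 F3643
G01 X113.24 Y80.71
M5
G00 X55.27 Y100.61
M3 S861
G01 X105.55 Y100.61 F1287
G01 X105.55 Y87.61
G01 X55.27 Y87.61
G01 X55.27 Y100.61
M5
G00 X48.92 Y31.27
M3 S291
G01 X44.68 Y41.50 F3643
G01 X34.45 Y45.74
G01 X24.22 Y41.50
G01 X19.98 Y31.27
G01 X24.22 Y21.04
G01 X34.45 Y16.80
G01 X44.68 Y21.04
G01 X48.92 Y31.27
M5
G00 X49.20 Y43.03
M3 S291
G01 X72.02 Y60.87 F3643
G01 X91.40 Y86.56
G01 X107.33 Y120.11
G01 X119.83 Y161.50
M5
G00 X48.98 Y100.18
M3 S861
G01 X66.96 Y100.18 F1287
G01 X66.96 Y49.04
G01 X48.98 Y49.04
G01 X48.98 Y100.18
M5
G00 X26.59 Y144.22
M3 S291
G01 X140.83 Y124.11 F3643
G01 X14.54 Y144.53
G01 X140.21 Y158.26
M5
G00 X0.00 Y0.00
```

<svg xmlns="http://www.w3.org/2000/svg" width="147.27mm" height="177.74mm" viewBox="0 0 147.27 177.74">
  <polygon points="87.35,141.46 109.33,106.91 128.25,143.22" fill="none" stroke="#000000"/>
  <polyline points="138.93,142.17 37.82,35.42 113.24,97.03" fill="none" stroke="#008000"/>
  <polygon points="55.27,77.13 105.55,77.13 105.55,90.13 55.27,90.13" fill="none" stroke="#000000"/>
  <polygon points="48.92,146.47 44.68,136.24 34.45,132.00 24.22,136.24 19.98,146.47 24.22,156.70 34.45,160.94 44.68,156.70" fill="none" stroke="#008000"/>
  <polyline points="49.20,134.71 72.02,116.87 91.40,91.18 107.33,57.63 119.83,16.24" fill="none" stroke="#008000"/>
  <polygon points="48.98,77.56 66.96,77.56 66.96,128.70 48.98,128.70" fill="none" stroke="#000000"/>
  <polyline points="26.59,33.52 140.83,53.63 14.54,33.21 140.21,19.48" fill="none" stroke="#008000"/>
</svg>

y_svg = 177.74 − y_m.

[1] S861→`#000000` (cut); closed run; points: 87.35,141.46 109.33,106.91 128.25,143.22

[2] S291→`#008000` (engrave); open run; points: 138.93,142.17 37.82,35.42 113.24,97.03

[3] S861→`#000000` (cut); closed run; points: 55.27,77.13 105.55,77.13 105.55,90.13 55.27,90.13

[4] S291→`#008000` (engrave); closed run; points: 48.92,146.47 44.68,136.24 34.45,132.00 24.22,136.24 19.98,146.47 24.22,156.70 34.45,160.94 44.68,156.70

[5] S291→`#008000` (engrave); open run; points: 49.20,134.71 72.02,116.87 91.40,91.18 107.33,57.63 119.83,16.24

[6] S861→`#000000` (cut); closed run; points: 48.98,77.56 66.96,77.56 66.96,128.70 48.98,128.70

[7] S291→`#008000` (engrave); open run; points: 26.59,33.52 140.83,53.63 14.54,33.21 140.21,19.48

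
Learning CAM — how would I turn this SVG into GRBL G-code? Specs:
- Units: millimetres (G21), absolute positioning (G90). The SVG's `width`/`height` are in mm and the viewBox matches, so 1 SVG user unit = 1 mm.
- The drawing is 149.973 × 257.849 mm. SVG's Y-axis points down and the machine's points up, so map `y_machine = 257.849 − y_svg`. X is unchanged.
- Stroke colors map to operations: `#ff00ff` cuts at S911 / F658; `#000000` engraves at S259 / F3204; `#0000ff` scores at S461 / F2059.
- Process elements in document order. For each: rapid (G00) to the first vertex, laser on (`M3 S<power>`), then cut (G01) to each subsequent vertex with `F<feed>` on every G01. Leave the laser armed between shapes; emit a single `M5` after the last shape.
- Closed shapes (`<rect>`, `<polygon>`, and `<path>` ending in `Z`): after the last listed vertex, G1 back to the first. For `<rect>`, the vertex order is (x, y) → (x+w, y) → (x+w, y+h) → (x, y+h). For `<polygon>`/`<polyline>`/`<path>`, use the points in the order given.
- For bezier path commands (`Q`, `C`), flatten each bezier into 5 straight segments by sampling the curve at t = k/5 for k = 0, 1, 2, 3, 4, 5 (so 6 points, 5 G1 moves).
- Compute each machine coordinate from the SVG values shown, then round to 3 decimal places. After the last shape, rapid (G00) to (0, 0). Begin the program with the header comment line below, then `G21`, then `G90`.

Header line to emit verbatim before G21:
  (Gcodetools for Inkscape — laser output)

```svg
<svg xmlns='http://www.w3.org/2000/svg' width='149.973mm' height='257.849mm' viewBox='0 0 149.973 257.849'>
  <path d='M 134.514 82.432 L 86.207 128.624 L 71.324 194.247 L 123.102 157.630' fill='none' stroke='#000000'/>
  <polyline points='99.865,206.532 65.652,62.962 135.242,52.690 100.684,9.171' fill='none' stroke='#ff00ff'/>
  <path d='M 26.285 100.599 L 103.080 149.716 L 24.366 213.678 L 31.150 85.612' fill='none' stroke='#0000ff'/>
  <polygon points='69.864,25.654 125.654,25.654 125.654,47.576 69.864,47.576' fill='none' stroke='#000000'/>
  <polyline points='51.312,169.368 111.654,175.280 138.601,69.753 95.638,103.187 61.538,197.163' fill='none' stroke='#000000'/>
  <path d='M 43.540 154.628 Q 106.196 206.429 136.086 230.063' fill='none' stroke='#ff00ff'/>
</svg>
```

(Gcodetools for Inkscape — laser output)
G21
G90
G00 X134.514 Y175.417
M3 S259
G01 X86.207 Y129.225 F3204
G01 X71.324 Y63.602 F3204
G01 X123.102 Y100.219 F3204
G00 X99.865 Y51.317
M3 S911
G01 X65.652 Y194.887 F658
G01 X135.242 Y205.159 F658
G01 X100.684 Y248.678 F658
G00 X26.285 Y157.250
M3 S461
G01 X103.080 Y108.133 F2059
G01 X24.366 Y44.171 F2059
G01 X31.150 Y172.237 F2059
G00 X69.864 Y232.195
M3 S259
G01 X125.654 Y232.195 F3204
G01 X125.654 Y210.273 F3204
G01 X69.864 Y210.273 F3204
G01 X69.864 Y232.195 F3204
G00 X51.312 Y88.481
M3 S259
G01 X111.654 Y82.569 F3204
G01 X138.601 Y188.096 F3204
G01 X95.638 Y154.662 F3204
G01 X61.538 Y60.686 F3204
G00 X43.540 Y103.221
M3 S911
G01 X67.292 Y83.627 F658
G01 X88.422 Y66.287 F658
G01 X106.931 Y51.200 F658
G01 X122.819 Y38.366 F658
G01 X136.086 Y27.786 F658
M5
G00 X0.000 Y0.000

Since the viewBox matches the mm dimensions, user units are millimetres directly. The only transform is the Y-flip y_m = 257.849 − y_svg.

Shape 1 is a open polyline drawn with `<path>`. Its stroke #000000 means engrave at S259, F3204. After flipping Y the toolpath is (134.514,175.417) → (86.207,129.225) → (71.324,63.602) → (123.102,100.219).

Shape 2 is a open polyline drawn with `<polyline>`. Its stroke #ff00ff means cut at S911, F658. After flipping Y the toolpath is (99.865,51.317) → (65.652,194.887) → (135.242,205.159) → (100.684,248.678).

Shape 3 is a open polyline drawn with `<path>`. Its stroke #0000ff means score at S461, F2059. After flipping Y the toolpath is (26.285,157.250) → (103.080,108.133) → (24.366,44.171) → (31.150,172.237).

Shape 4 is a rectangle drawn with `<polygon>`. Its stroke #000000 means engrave at S259, F3204. After flipping Y the toolpath is (69.864,232.195) → (125.654,232.195) → (125.654,210.273) → (69.864,210.273) → (69.864,232.195), returning to the start.

Shape 5 is a open polyline drawn with `<polyline>`. Its stroke #000000 means engrave at S259, F3204. After flipping Y the toolpath is (51.312,88.481) → (111.654,82.569) → (138.601,188.096) → (95.638,154.662) → (61.538,60.686).

Shape 6 is a quadratic bezier drawn with `<path>`. Its stroke #ff00ff means cut at S911, F658. After flipping Y the toolpath is (43.540,103.221) → (67.292,83.627) → (88.422,66.287) → (106.931,51.200) → (122.819,38.366) → (136.086,27.786).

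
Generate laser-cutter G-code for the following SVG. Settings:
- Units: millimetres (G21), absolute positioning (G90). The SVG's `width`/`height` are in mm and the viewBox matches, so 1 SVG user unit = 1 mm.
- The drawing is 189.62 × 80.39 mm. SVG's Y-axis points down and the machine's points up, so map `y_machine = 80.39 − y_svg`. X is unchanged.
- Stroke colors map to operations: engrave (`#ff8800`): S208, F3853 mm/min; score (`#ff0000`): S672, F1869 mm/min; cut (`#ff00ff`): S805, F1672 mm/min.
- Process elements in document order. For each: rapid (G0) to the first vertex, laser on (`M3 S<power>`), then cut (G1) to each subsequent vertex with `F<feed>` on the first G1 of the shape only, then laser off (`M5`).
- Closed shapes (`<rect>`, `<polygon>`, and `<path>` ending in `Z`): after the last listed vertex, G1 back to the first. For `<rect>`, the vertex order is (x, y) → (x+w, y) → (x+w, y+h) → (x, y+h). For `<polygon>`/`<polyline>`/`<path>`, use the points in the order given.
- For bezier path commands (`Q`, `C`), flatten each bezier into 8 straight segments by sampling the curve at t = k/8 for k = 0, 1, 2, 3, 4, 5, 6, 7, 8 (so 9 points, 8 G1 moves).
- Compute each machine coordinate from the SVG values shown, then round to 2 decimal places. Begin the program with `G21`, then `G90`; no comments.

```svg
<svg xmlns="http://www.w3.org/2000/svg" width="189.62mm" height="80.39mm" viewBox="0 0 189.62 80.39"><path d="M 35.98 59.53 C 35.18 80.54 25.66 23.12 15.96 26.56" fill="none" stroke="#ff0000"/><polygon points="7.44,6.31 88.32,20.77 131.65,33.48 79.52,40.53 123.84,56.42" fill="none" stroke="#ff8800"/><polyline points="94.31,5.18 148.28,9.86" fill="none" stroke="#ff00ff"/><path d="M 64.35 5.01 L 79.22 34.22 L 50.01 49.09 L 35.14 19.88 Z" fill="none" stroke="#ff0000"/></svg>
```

1 u = 1 mm; y_m = 80.39 − y.

[1] `<path>` cubic bezier, #ff0000→score S672 F1869: (35.98,20.86) → (35.29,16.39) → (33.88,17.63) → (31.85,22.97) → (29.31,30.76) → (26.35,39.37) → (23.07,47.18) → (19.57,52.54) → (15.96,53.83)

[2] `<polygon>` closed polygon, #ff8800→engrave S208 F3853: (7.44,74.08) → (88.32,59.62) → (131.65,46.91) → (79.52,39.86) → (123.84,23.97) → (7.44,74.08) (closed)

[3] `<polyline>` line segment, #ff00ff→cut S805 F1672: (94.31,75.21) → (148.28,70.53)

[4] `<path>` regular polygon, #ff0000→score S672 F1869: (64.35,75.38) → (79.22,46.17) → (50.01,31.30) → (35.14,60.51) → (64.35,75.38) (closed)

G21
G90
G0 X35.98 Y20.86
M3 S672
G1 X35.29 Y16.39 F1869
G1 X33.88 Y17.63
G1 X31.85 Y22.97
G1 X29.31 Y30.76
G1 X26.35 Y39.37
G1 X23.07 Y47.18
G1 X19.57 Y52.54
G1 X15.96 Y53.83
M5
G0 X7.44 Y74.08
M3 S208
G1 X88.32 Y59.62 F3853
G1 X131.65 Y46.91
G1 X79.52 Y39.86
G1 X123.84 Y23.97
G1 X7.44 Y74.08
M5
G0 X94.31 Y75.21
M3 S805
G1 X148.28 Y70.53 F1672
M5
G0 X64.35 Y75.38
M3 S672
G1 X79.22 Y46.17 F1869
G1 X50.01 Y31.30
G1 X35.14 Y60.51
G1 X64.35 Y75.38
M5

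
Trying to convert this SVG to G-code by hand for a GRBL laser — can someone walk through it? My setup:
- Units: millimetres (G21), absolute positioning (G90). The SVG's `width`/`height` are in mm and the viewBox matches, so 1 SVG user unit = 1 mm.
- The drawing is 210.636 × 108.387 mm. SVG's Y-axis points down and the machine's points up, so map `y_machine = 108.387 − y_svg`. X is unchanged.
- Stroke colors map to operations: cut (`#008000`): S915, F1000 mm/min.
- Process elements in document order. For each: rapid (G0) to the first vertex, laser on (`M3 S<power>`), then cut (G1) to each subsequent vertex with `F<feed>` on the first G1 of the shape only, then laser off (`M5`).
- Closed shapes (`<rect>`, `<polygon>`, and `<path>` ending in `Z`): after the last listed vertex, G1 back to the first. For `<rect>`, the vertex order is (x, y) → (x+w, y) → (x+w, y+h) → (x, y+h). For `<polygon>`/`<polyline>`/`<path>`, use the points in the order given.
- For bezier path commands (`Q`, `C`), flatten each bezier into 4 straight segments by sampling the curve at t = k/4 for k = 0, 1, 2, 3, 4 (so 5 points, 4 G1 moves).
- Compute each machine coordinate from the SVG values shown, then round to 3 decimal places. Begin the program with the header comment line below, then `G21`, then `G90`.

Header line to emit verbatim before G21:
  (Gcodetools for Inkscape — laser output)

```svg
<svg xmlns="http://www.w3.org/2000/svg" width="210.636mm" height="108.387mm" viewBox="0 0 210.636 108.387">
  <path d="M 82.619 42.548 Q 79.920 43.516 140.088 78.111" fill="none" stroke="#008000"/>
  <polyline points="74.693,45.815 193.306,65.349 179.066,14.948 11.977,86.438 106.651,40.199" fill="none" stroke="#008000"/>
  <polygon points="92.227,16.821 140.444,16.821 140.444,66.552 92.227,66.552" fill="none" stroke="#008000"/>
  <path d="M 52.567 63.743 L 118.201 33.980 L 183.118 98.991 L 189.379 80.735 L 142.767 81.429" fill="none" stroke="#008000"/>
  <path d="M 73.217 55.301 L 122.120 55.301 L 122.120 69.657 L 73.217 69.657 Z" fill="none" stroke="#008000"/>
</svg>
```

(Gcodetools for Inkscape — laser output)
G21
G90
G0 X82.619 Y65.839
M3 S915
G1 X85.199 Y63.253 F1000
G1 X95.637 Y56.464
G1 X113.933 Y45.472
G1 X140.088 Y30.276
M5
G0 X74.693 Y62.572
M3 S915
G1 X193.306 Y43.038 F1000
G1 X179.066 Y93.439
G1 X11.977 Y21.949
G1 X106.651 Y68.188
M5
G0 X92.227 Y91.566
M3 S915
G1 X140.444 Y91.566 F1000
G1 X140.444 Y41.835
G1 X92.227 Y41.835
G1 X92.227 Y91.566
M5
G0 X52.567 Y44.644
M3 S915
G1 X118.201 Y74.407 F1000
G1 X183.118 Y9.396
G1 X189.379 Y27.652
G1 X142.767 Y26.958
M5
G0 X73.217 Y53.086
M3 S915
G1 X122.120 Y53.086 F1000
G1 X122.120 Y38.730
G1 X73.217 Y38.730
G1 X73.217 Y53.086
M5

viewBox `0 0 210.636 108.387` with mm width/height → 1 unit = 1 mm. Flip: y_m = 108.387 − y_svg.

**Shape 1** — `<path>` quadratic bezier, stroke `#008000` → cut (S915, F1000). Control points (SVG): P0=(82.619,42.548), P1=(79.920,43.516), P2=(140.088,78.111); sampled at t=k/4. Machine vertices: (82.619,65.839) → (85.199,63.253) → (95.637,56.464) → (113.933,45.472) → (140.088,30.276). Open path.

**Shape 2** — `<polyline>` open polyline, stroke `#008000` → cut (S915, F1000). Machine vertices: (74.693,62.572) → (193.306,43.038) → (179.066,93.439) → (11.977,21.949) → (106.651,68.188). Open path.

**Shape 3** — `<polygon>` rectangle, stroke `#008000` → cut (S915, F1000). Machine vertices: (92.227,91.566) → (140.444,91.566) → (140.444,41.835) → (92.227,41.835) → (92.227,91.566). Closed: final G1 returns to the first vertex.

**Shape 4** — `<path>` open polyline, stroke `#008000` → cut (S915, F1000). Machine vertices: (52.567,44.644) → (118.201,74.407) → (183.118,9.396) → (189.379,27.652) → (142.767,26.958). Open path.

**Shape 5** — `<path>` rectangle, stroke `#008000` → cut (S915, F1000). Machine vertices: (73.217,53.086) → (122.120,53.086) → (122.120,38.730) → (73.217,38.730) → (73.217,53.086). Closed: final G1 returns to the first vertex.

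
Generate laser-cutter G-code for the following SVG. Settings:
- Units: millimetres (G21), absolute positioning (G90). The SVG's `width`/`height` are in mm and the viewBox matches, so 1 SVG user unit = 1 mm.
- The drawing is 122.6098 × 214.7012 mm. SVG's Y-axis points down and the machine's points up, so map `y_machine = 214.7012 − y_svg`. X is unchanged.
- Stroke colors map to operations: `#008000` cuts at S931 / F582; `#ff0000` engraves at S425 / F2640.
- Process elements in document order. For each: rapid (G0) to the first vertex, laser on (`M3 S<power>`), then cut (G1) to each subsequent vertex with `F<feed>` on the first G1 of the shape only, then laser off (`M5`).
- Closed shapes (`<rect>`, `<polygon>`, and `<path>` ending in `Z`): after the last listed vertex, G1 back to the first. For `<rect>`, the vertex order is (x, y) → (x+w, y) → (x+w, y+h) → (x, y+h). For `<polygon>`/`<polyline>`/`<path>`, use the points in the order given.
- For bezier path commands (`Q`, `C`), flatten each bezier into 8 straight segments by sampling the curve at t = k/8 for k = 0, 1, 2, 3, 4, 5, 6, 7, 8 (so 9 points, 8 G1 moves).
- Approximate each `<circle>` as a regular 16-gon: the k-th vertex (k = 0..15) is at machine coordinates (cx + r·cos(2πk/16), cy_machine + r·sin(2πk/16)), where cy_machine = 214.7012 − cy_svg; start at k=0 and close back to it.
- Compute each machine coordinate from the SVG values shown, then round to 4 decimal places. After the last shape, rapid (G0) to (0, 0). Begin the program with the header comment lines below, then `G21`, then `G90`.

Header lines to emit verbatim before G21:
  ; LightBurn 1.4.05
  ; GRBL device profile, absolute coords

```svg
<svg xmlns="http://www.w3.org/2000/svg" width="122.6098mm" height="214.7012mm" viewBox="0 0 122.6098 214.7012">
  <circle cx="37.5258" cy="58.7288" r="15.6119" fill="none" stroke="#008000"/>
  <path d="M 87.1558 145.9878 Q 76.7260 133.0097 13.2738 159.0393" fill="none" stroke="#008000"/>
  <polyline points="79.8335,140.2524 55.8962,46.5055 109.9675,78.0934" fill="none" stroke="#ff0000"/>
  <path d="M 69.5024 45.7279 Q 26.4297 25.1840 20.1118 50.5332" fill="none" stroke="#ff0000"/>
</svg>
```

viewBox `0 0 122.6098 214.7012` with mm width/height → 1 unit = 1 mm. Flip: y_m = 214.7012 − y_svg.

**Shape 1** — `<circle>` circle, stroke `#008000` → cut (S931, F582). Machine vertices: (53.1377,155.9724) → (51.9493,161.9468) → (48.5651,167.0117) → (43.5002,170.3959) → (37.5258,171.5843) → (31.5514,170.3959) → (26.4865,167.0117) → (23.1023,161.9468) → (21.9139,155.9724) → (23.1023,149.9980) → (26.4865,144.9331) → (31.5514,141.5489) → (37.5258,140.3605) → (43.5002,141.5489) → (48.5651,144.9331) → (51.9493,149.9980) → (53.1377,155.9724). Closed: final G1 returns to the first vertex.

**Shape 2** — `<path>` quadratic bezier, stroke `#008000` → cut (S931, F582). Control points (SVG): P0=(87.1558,145.9878), P1=(76.7260,133.0097), P2=(13.2738,159.0393); sampled at t=k/8. Machine vertices: (87.1558,68.7134) → (83.7199,71.3484) → (78.6270,72.7645) → (71.8772,72.9615) → (63.4704,71.9396) → (53.4067,69.6986) → (41.6860,66.2387) → (28.3084,61.5598) → (13.2738,55.6619). Open path.

**Shape 3** — `<polyline>` open polyline, stroke `#ff0000` → engrave (S425, F2640). Machine vertices: (79.8335,74.4488) → (55.8962,168.1957) → (109.9675,136.6078). Open path.

**Shape 4** — `<path>` quadratic bezier, stroke `#ff0000` → engrave (S425, F2640). Control points (SVG): P0=(69.5024,45.7279), P1=(26.4297,25.1840), P2=(20.1118,50.5332); sampled at t=k/8. Machine vertices: (69.5024,168.9733) → (59.3085,173.3922) → (50.2632,176.3769) → (42.3665,177.9275) → (35.6184,178.0439) → (30.0189,176.7262) → (25.5679,173.9743) → (22.2656,169.7882) → (20.1118,164.1680). Open path.

; LightBurn 1.4.05
; GRBL device profile, absolute coords
G21
G90
G0 X53.1377 Y155.9724
M3 S931
G1 X51.9493 Y161.9468 F582
G1 X48.5651 Y167.0117
G1 X43.5002 Y170.3959
G1 X37.5258 Y171.5843
G1 X31.5514 Y170.3959
G1 X26.4865 Y167.0117
G1 X23.1023 Y161.9468
G1 X21.9139 Y155.9724
G1 X23.1023 Y149.9980
G1 X26.4865 Y144.9331
G1 X31.5514 Y141.5489
G1 X37.5258 Y140.3605
G1 X43.5002 Y141.5489
G1 X48.5651 Y144.9331
G1 X51.9493 Y149.9980
G1 X53.1377 Y155.9724
M5
G0 X87.1558 Y68.7134
M3 S931
G1 X83.7199 Y71.3484 F582
G1 X78.6270 Y72.7645
G1 X71.8772 Y72.9615
G1 X63.4704 Y71.9396
G1 X53.4067 Y69.6986
G1 X41.6860 Y66.2387
G1 X28.3084 Y61.5598
G1 X13.2738 Y55.6619
M5
G0 X79.8335 Y74.4488
M3 S425
G1 X55.8962 Y168.1957 F2640
G1 X109.9675 Y136.6078
M5
G0 X69.5024 Y168.9733
M3 S425
G1 X59.3085 Y173.3922 F2640
G1 X50.2632 Y176.3769
G1 X42.3665 Y177.9275
G1 X35.6184 Y178.0439
G1 X30.0189 Y176.7262
G1 X25.5679 Y173.9743
G1 X22.2656 Y169.7882
G1 X20.1118 Y164.1680
M5
G0 X0.0000 Y0.0000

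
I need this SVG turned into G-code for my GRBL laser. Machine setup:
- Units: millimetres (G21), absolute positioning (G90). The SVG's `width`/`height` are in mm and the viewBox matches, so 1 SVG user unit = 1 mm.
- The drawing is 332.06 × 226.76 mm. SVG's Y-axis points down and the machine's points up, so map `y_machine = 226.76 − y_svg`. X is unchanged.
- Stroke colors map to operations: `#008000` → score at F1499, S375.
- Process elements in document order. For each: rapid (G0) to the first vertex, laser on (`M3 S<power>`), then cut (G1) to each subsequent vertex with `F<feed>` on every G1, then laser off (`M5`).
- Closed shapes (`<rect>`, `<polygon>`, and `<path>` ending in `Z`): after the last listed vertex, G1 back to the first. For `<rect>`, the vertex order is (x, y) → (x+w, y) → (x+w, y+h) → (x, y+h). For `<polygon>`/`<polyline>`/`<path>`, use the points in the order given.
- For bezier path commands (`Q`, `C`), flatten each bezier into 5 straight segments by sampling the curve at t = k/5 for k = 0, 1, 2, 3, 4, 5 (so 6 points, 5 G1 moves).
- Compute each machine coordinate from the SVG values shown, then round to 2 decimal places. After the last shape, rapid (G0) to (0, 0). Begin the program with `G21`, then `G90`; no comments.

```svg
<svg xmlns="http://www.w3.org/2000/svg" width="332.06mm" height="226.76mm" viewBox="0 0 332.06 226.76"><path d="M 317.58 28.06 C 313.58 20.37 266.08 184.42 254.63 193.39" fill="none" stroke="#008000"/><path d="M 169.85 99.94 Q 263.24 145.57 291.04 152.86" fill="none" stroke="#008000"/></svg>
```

G21
G90
G0 X317.58 Y198.70
M3 S375
G1 X310.60 Y185.32 F1499
G1 X296.99 Y146.41 F1499
G1 X280.58 Y97.66 F1499
G1 X265.19 Y54.75 F1499
G1 X254.63 Y33.37 F1499
M5
G0 X169.85 Y126.82
M3 S375
G1 X204.58 Y110.10 F1499
G1 X234.07 Y96.45 F1499
G1 X258.31 Y85.87 F1499
G1 X277.30 Y78.35 F1499
G1 X291.04 Y73.90 F1499
M5
G0 X0.00 Y0.00

Since the viewBox matches the mm dimensions, user units are millimetres directly. The only transform is the Y-flip y_m = 226.76 − y_svg.

Shape 1 is a cubic bezier drawn with `<path>`. Its stroke #008000 means score at S375, F1499. After flipping Y the toolpath is (317.58,198.70) → (310.60,185.32) → (296.99,146.41) → (280.58,97.66) → (265.19,54.75) → (254.63,33.37).

Shape 2 is a quadratic bezier drawn with `<path>`. Its stroke #008000 means score at S375, F1499. After flipping Y the toolpath is (169.85,126.82) → (204.58,110.10) → (234.07,96.45) → (258.31,85.87) → (277.30,78.35) → (291.04,73.90).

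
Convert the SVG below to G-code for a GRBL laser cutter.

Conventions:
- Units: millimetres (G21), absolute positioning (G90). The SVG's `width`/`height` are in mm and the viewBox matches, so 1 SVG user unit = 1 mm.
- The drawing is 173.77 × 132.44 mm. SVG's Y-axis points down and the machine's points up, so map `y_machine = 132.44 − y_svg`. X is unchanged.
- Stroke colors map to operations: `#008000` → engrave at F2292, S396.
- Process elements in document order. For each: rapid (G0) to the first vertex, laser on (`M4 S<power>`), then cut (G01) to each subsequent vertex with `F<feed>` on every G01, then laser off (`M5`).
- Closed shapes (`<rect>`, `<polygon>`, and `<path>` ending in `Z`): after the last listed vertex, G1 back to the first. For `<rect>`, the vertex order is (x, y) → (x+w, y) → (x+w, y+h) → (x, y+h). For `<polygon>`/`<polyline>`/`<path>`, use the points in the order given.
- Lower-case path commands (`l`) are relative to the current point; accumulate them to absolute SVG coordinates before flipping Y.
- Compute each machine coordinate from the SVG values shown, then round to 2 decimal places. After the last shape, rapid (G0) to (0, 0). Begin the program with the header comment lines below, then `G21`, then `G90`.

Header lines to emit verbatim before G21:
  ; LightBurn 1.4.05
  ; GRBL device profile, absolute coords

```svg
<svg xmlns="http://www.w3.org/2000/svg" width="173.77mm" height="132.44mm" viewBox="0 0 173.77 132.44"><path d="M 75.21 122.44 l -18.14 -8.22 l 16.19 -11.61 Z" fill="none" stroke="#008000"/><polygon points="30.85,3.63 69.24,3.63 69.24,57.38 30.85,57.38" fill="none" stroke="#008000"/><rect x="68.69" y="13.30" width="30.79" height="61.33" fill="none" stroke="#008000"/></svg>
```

; LightBurn 1.4.05
; GRBL device profile, absolute coords
G21
G90
G0 X75.21 Y10.00
M4 S396
G01 X57.07 Y18.22 F2292
G01 X73.26 Y29.83 F2292
G01 X75.21 Y10.00 F2292
M5
G0 X30.85 Y128.81
M4 S396
G01 X69.24 Y128.81 F2292
G01 X69.24 Y75.06 F2292
G01 X30.85 Y75.06 F2292
G01 X30.85 Y128.81 F2292
M5
G0 X68.69 Y119.14
M4 S396
G01 X99.48 Y119.14 F2292
G01 X99.48 Y57.81 F2292
G01 X68.69 Y57.81 F2292
G01 X68.69 Y119.14 F2292
M5
G0 X0.00 Y0.00

1 u = 1 mm; y_m = 132.44 − y.

[1] `<path>` regular polygon, #008000→engrave S396 F2292: (75.21,10.00) → (57.07,18.22) → (73.26,29.83) → (75.21,10.00) (closed)

[2] `<polygon>` rectangle, #008000→engrave S396 F2292: (30.85,128.81) → (69.24,128.81) → (69.24,75.06) → (30.85,75.06) → (30.85,128.81) (closed)

[3] `<rect>` rectangle, #008000→engrave S396 F2292: (68.69,119.14) → (99.48,119.14) → (99.48,57.81) → (68.69,57.81) → (68.69,119.14) (closed)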